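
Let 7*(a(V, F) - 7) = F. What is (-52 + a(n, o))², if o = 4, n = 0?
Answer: 96721/49 ≈ 1973.9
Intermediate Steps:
a(V, F) = 7 + F/7
(-52 + a(n, o))² = (-52 + (7 + (⅐)*4))² = (-52 + (7 + 4/7))² = (-52 + 53/7)² = (-311/7)² = 96721/49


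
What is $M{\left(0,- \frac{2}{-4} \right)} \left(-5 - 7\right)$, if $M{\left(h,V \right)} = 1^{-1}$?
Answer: $-12$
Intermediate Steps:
$M{\left(h,V \right)} = 1$
$M{\left(0,- \frac{2}{-4} \right)} \left(-5 - 7\right) = 1 \left(-5 - 7\right) = 1 \left(-12\right) = -12$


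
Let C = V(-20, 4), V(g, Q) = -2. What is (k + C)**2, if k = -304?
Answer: 93636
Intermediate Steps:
C = -2
(k + C)**2 = (-304 - 2)**2 = (-306)**2 = 93636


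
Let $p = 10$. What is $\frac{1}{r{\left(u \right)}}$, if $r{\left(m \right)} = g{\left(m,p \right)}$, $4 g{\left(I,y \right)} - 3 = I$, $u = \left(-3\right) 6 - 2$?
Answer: $- \frac{4}{17} \approx -0.23529$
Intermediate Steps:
$u = -20$ ($u = -18 - 2 = -20$)
$g{\left(I,y \right)} = \frac{3}{4} + \frac{I}{4}$
$r{\left(m \right)} = \frac{3}{4} + \frac{m}{4}$
$\frac{1}{r{\left(u \right)}} = \frac{1}{\frac{3}{4} + \frac{1}{4} \left(-20\right)} = \frac{1}{\frac{3}{4} - 5} = \frac{1}{- \frac{17}{4}} = - \frac{4}{17}$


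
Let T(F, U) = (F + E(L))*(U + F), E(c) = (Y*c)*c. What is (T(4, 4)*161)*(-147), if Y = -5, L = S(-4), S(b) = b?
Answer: 14389536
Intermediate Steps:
L = -4
E(c) = -5*c² (E(c) = (-5*c)*c = -5*c²)
T(F, U) = (-80 + F)*(F + U) (T(F, U) = (F - 5*(-4)²)*(U + F) = (F - 5*16)*(F + U) = (F - 80)*(F + U) = (-80 + F)*(F + U))
(T(4, 4)*161)*(-147) = ((4² - 80*4 - 80*4 + 4*4)*161)*(-147) = ((16 - 320 - 320 + 16)*161)*(-147) = -608*161*(-147) = -97888*(-147) = 14389536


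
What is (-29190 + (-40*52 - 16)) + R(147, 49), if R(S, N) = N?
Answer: -31237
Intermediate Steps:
(-29190 + (-40*52 - 16)) + R(147, 49) = (-29190 + (-40*52 - 16)) + 49 = (-29190 + (-2080 - 16)) + 49 = (-29190 - 2096) + 49 = -31286 + 49 = -31237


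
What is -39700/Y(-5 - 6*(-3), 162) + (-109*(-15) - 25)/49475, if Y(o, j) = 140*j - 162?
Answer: -192790352/111407805 ≈ -1.7305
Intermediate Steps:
Y(o, j) = -162 + 140*j
-39700/Y(-5 - 6*(-3), 162) + (-109*(-15) - 25)/49475 = -39700/(-162 + 140*162) + (-109*(-15) - 25)/49475 = -39700/(-162 + 22680) + (1635 - 25)*(1/49475) = -39700/22518 + 1610*(1/49475) = -39700*1/22518 + 322/9895 = -19850/11259 + 322/9895 = -192790352/111407805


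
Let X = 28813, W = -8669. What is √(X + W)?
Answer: 4*√1259 ≈ 141.93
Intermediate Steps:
√(X + W) = √(28813 - 8669) = √20144 = 4*√1259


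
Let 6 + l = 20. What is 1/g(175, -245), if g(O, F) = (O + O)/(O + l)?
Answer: 27/50 ≈ 0.54000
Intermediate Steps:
l = 14 (l = -6 + 20 = 14)
g(O, F) = 2*O/(14 + O) (g(O, F) = (O + O)/(O + 14) = (2*O)/(14 + O) = 2*O/(14 + O))
1/g(175, -245) = 1/(2*175/(14 + 175)) = 1/(2*175/189) = 1/(2*175*(1/189)) = 1/(50/27) = 27/50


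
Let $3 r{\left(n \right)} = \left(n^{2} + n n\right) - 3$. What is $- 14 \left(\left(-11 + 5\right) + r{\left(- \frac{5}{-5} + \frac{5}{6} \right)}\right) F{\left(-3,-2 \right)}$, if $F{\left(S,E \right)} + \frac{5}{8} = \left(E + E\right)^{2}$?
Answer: $\frac{73759}{72} \approx 1024.4$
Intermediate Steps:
$r{\left(n \right)} = -1 + \frac{2 n^{2}}{3}$ ($r{\left(n \right)} = \frac{\left(n^{2} + n n\right) - 3}{3} = \frac{\left(n^{2} + n^{2}\right) - 3}{3} = \frac{2 n^{2} - 3}{3} = \frac{-3 + 2 n^{2}}{3} = -1 + \frac{2 n^{2}}{3}$)
$F{\left(S,E \right)} = - \frac{5}{8} + 4 E^{2}$ ($F{\left(S,E \right)} = - \frac{5}{8} + \left(E + E\right)^{2} = - \frac{5}{8} + \left(2 E\right)^{2} = - \frac{5}{8} + 4 E^{2}$)
$- 14 \left(\left(-11 + 5\right) + r{\left(- \frac{5}{-5} + \frac{5}{6} \right)}\right) F{\left(-3,-2 \right)} = - 14 \left(\left(-11 + 5\right) - \left(1 - \frac{2 \left(- \frac{5}{-5} + \frac{5}{6}\right)^{2}}{3}\right)\right) \left(- \frac{5}{8} + 4 \left(-2\right)^{2}\right) = - 14 \left(-6 - \left(1 - \frac{2 \left(\left(-5\right) \left(- \frac{1}{5}\right) + 5 \cdot \frac{1}{6}\right)^{2}}{3}\right)\right) \left(- \frac{5}{8} + 4 \cdot 4\right) = - 14 \left(-6 - \left(1 - \frac{2 \left(1 + \frac{5}{6}\right)^{2}}{3}\right)\right) \left(- \frac{5}{8} + 16\right) = - 14 \left(-6 - \left(1 - \frac{2 \left(\frac{11}{6}\right)^{2}}{3}\right)\right) \frac{123}{8} = - 14 \left(-6 + \left(-1 + \frac{2}{3} \cdot \frac{121}{36}\right)\right) \frac{123}{8} = - 14 \left(-6 + \left(-1 + \frac{121}{54}\right)\right) \frac{123}{8} = - 14 \left(-6 + \frac{67}{54}\right) \frac{123}{8} = \left(-14\right) \left(- \frac{257}{54}\right) \frac{123}{8} = \frac{1799}{27} \cdot \frac{123}{8} = \frac{73759}{72}$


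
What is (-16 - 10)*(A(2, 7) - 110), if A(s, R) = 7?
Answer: 2678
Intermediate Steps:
(-16 - 10)*(A(2, 7) - 110) = (-16 - 10)*(7 - 110) = -26*(-103) = 2678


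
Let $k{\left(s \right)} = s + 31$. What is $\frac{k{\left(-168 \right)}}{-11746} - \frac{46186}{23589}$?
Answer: $- \frac{539269063}{277076394} \approx -1.9463$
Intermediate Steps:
$k{\left(s \right)} = 31 + s$
$\frac{k{\left(-168 \right)}}{-11746} - \frac{46186}{23589} = \frac{31 - 168}{-11746} - \frac{46186}{23589} = \left(-137\right) \left(- \frac{1}{11746}\right) - \frac{46186}{23589} = \frac{137}{11746} - \frac{46186}{23589} = - \frac{539269063}{277076394}$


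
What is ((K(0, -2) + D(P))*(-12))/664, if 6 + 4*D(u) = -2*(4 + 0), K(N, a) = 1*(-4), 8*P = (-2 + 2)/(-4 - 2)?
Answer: 45/332 ≈ 0.13554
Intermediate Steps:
P = 0 (P = ((-2 + 2)/(-4 - 2))/8 = (0/(-6))/8 = (0*(-⅙))/8 = (⅛)*0 = 0)
K(N, a) = -4
D(u) = -7/2 (D(u) = -3/2 + (-2*(4 + 0))/4 = -3/2 + (-2*4)/4 = -3/2 + (¼)*(-8) = -3/2 - 2 = -7/2)
((K(0, -2) + D(P))*(-12))/664 = ((-4 - 7/2)*(-12))/664 = -15/2*(-12)*(1/664) = 90*(1/664) = 45/332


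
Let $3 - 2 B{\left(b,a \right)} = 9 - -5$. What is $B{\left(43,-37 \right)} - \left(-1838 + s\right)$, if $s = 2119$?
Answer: $- \frac{573}{2} \approx -286.5$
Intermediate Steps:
$B{\left(b,a \right)} = - \frac{11}{2}$ ($B{\left(b,a \right)} = \frac{3}{2} - \frac{9 - -5}{2} = \frac{3}{2} - \frac{9 + 5}{2} = \frac{3}{2} - 7 = - \frac{11}{2}$)
$B{\left(43,-37 \right)} - \left(-1838 + s\right) = - \frac{11}{2} - \left(-1838 + 2119\right) = - \frac{11}{2} - 281 = - \frac{573}{2}$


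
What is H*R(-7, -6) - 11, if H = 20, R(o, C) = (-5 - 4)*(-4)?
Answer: 709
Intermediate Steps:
R(o, C) = 36 (R(o, C) = -9*(-4) = 36)
H*R(-7, -6) - 11 = 20*36 - 11 = 720 - 11 = 709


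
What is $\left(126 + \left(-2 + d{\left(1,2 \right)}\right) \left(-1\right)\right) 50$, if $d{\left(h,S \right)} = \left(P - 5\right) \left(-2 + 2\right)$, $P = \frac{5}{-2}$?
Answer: $6400$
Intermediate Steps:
$P = - \frac{5}{2}$ ($P = 5 \left(- \frac{1}{2}\right) = - \frac{5}{2} \approx -2.5$)
$d{\left(h,S \right)} = 0$ ($d{\left(h,S \right)} = \left(- \frac{5}{2} - 5\right) \left(-2 + 2\right) = \left(- \frac{15}{2}\right) 0 = 0$)
$\left(126 + \left(-2 + d{\left(1,2 \right)}\right) \left(-1\right)\right) 50 = \left(126 + \left(-2 + 0\right) \left(-1\right)\right) 50 = \left(126 - -2\right) 50 = \left(126 + 2\right) 50 = 128 \cdot 50 = 6400$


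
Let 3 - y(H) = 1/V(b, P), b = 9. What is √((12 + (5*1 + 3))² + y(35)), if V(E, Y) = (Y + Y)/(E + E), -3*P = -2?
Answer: √1558/2 ≈ 19.736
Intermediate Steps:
P = ⅔ (P = -⅓*(-2) = ⅔ ≈ 0.66667)
V(E, Y) = Y/E (V(E, Y) = (2*Y)/((2*E)) = (2*Y)*(1/(2*E)) = Y/E)
y(H) = -21/2 (y(H) = 3 - 1/((⅔)/9) = 3 - 1/((⅔)*(⅑)) = 3 - 1/2/27 = 3 - 1*27/2 = 3 - 27/2 = -21/2)
√((12 + (5*1 + 3))² + y(35)) = √((12 + (5*1 + 3))² - 21/2) = √((12 + (5 + 3))² - 21/2) = √((12 + 8)² - 21/2) = √(20² - 21/2) = √(400 - 21/2) = √(779/2) = √1558/2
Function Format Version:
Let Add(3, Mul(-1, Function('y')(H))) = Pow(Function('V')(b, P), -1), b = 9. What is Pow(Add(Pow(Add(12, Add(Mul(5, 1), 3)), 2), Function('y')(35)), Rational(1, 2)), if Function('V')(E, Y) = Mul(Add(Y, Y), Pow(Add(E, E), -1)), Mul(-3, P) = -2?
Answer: Mul(Rational(1, 2), Pow(1558, Rational(1, 2))) ≈ 19.736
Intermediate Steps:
P = Rational(2, 3) (P = Mul(Rational(-1, 3), -2) = Rational(2, 3) ≈ 0.66667)
Function('V')(E, Y) = Mul(Y, Pow(E, -1)) (Function('V')(E, Y) = Mul(Mul(2, Y), Pow(Mul(2, E), -1)) = Mul(Mul(2, Y), Mul(Rational(1, 2), Pow(E, -1))) = Mul(Y, Pow(E, -1)))
Function('y')(H) = Rational(-21, 2) (Function('y')(H) = Add(3, Mul(-1, Pow(Mul(Rational(2, 3), Pow(9, -1)), -1))) = Add(3, Mul(-1, Pow(Mul(Rational(2, 3), Rational(1, 9)), -1))) = Add(3, Mul(-1, Pow(Rational(2, 27), -1))) = Add(3, Mul(-1, Rational(27, 2))) = Add(3, Rational(-27, 2)) = Rational(-21, 2))
Pow(Add(Pow(Add(12, Add(Mul(5, 1), 3)), 2), Function('y')(35)), Rational(1, 2)) = Pow(Add(Pow(Add(12, Add(Mul(5, 1), 3)), 2), Rational(-21, 2)), Rational(1, 2)) = Pow(Add(Pow(Add(12, Add(5, 3)), 2), Rational(-21, 2)), Rational(1, 2)) = Pow(Add(Pow(Add(12, 8), 2), Rational(-21, 2)), Rational(1, 2)) = Pow(Add(Pow(20, 2), Rational(-21, 2)), Rational(1, 2)) = Pow(Add(400, Rational(-21, 2)), Rational(1, 2)) = Pow(Rational(779, 2), Rational(1, 2)) = Mul(Rational(1, 2), Pow(1558, Rational(1, 2)))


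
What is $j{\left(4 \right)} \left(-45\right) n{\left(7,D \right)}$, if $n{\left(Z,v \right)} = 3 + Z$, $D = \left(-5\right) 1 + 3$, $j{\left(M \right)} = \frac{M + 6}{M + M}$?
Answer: $- \frac{1125}{2} \approx -562.5$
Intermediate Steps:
$j{\left(M \right)} = \frac{6 + M}{2 M}$
$D = -2$ ($D = -5 + 3 = -2$)
$j{\left(4 \right)} \left(-45\right) n{\left(7,D \right)} = \frac{6 + 4}{2 \cdot 4} \left(-45\right) \left(3 + 7\right) = \frac{1}{2} \cdot \frac{1}{4} \cdot 10 \left(-45\right) 10 = \frac{5}{4} \left(-45\right) 10 = \left(- \frac{225}{4}\right) 10 = - \frac{1125}{2}$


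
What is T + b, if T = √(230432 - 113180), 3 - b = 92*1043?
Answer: -95953 + 6*√3257 ≈ -95611.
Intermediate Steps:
b = -95953 (b = 3 - 92*1043 = 3 - 1*95956 = 3 - 95956 = -95953)
T = 6*√3257 (T = √117252 = 6*√3257 ≈ 342.42)
T + b = 6*√3257 - 95953 = -95953 + 6*√3257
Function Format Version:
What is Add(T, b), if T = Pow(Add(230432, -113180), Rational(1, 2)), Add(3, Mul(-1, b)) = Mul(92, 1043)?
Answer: Add(-95953, Mul(6, Pow(3257, Rational(1, 2)))) ≈ -95611.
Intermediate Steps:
b = -95953 (b = Add(3, Mul(-1, Mul(92, 1043))) = Add(3, Mul(-1, 95956)) = Add(3, -95956) = -95953)
T = Mul(6, Pow(3257, Rational(1, 2))) (T = Pow(117252, Rational(1, 2)) = Mul(6, Pow(3257, Rational(1, 2))) ≈ 342.42)
Add(T, b) = Add(Mul(6, Pow(3257, Rational(1, 2))), -95953) = Add(-95953, Mul(6, Pow(3257, Rational(1, 2))))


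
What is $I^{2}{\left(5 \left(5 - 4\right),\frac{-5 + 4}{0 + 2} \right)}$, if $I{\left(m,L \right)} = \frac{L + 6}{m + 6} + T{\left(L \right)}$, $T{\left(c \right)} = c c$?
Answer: $\frac{9}{16} \approx 0.5625$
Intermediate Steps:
$T{\left(c \right)} = c^{2}$
$I{\left(m,L \right)} = L^{2} + \frac{6 + L}{6 + m}$ ($I{\left(m,L \right)} = \frac{L + 6}{m + 6} + L^{2} = \frac{6 + L}{6 + m} + L^{2} = L^{2} + \frac{6 + L}{6 + m}$)
$I^{2}{\left(5 \left(5 - 4\right),\frac{-5 + 4}{0 + 2} \right)} = \left(\frac{6 + \frac{-5 + 4}{0 + 2} + 6 \left(\frac{-5 + 4}{0 + 2}\right)^{2} + 5 \left(5 - 4\right) \left(\frac{-5 + 4}{0 + 2}\right)^{2}}{6 + 5 \left(5 - 4\right)}\right)^{2} = \left(\frac{6 - \frac{1}{2} + 6 \left(- \frac{1}{2}\right)^{2} + 5 \cdot 1 \left(- \frac{1}{2}\right)^{2}}{6 + 5 \cdot 1}\right)^{2} = \left(\frac{6 - \frac{1}{2} + 6 \left(\left(-1\right) \frac{1}{2}\right)^{2} + 5 \left(\left(-1\right) \frac{1}{2}\right)^{2}}{6 + 5}\right)^{2} = \left(\frac{6 - \frac{1}{2} + 6 \left(- \frac{1}{2}\right)^{2} + 5 \left(- \frac{1}{2}\right)^{2}}{11}\right)^{2} = \left(\frac{6 - \frac{1}{2} + 6 \cdot \frac{1}{4} + 5 \cdot \frac{1}{4}}{11}\right)^{2} = \left(\frac{6 - \frac{1}{2} + \frac{3}{2} + \frac{5}{4}}{11}\right)^{2} = \left(\frac{1}{11} \cdot \frac{33}{4}\right)^{2} = \left(\frac{3}{4}\right)^{2} = \frac{9}{16}$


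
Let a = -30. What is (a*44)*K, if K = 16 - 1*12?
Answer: -5280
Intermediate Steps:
K = 4 (K = 16 - 12 = 4)
(a*44)*K = -30*44*4 = -1320*4 = -5280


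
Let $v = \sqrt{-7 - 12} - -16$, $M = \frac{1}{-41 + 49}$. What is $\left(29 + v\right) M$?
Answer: $\frac{45}{8} + \frac{i \sqrt{19}}{8} \approx 5.625 + 0.54486 i$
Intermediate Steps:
$M = \frac{1}{8} \approx 0.125$
$v = 16 + i \sqrt{19}$ ($v = \sqrt{-19} + 16 = i \sqrt{19} + 16 = 16 + i \sqrt{19} \approx 16.0 + 4.3589 i$)
$\left(29 + v\right) M = \left(29 + \left(16 + i \sqrt{19}\right)\right) \frac{1}{8} = \left(45 + i \sqrt{19}\right) \frac{1}{8} = \frac{45}{8} + \frac{i \sqrt{19}}{8}$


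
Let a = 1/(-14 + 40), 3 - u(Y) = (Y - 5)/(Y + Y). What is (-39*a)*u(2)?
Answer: -45/8 ≈ -5.6250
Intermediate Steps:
u(Y) = 3 - (-5 + Y)/(2*Y) (u(Y) = 3 - (Y - 5)/(Y + Y) = 3 - (-5 + Y)/(2*Y))
a = 1/26 ≈ 0.038462
(-39*a)*u(2) = (-39*1/26)*((5/2)*(1 + 2)/2) = -15*3/(4*2) = -3/2*15/4 = -45/8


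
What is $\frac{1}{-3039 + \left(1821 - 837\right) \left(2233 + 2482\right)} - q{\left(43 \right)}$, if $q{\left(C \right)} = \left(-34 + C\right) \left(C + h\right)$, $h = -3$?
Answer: $- \frac{1669147559}{4636521} \approx -360.0$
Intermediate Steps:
$q{\left(C \right)} = \left(-34 + C\right) \left(-3 + C\right)$ ($q{\left(C \right)} = \left(-34 + C\right) \left(C - 3\right) = \left(-34 + C\right) \left(-3 + C\right)$)
$\frac{1}{-3039 + \left(1821 - 837\right) \left(2233 + 2482\right)} - q{\left(43 \right)} = \frac{1}{-3039 + \left(1821 - 837\right) \left(2233 + 2482\right)} - \left(102 + 43^{2} - 1591\right) = \frac{1}{-3039 + 984 \cdot 4715} - \left(102 + 1849 - 1591\right) = \frac{1}{-3039 + 4639560} - 360 = \frac{1}{4636521} - 360 = - \frac{1669147559}{4636521}$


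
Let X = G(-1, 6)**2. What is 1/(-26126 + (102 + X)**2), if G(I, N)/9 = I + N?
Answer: 1/4498003 ≈ 2.2232e-7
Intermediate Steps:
G(I, N) = 9*I + 9*N (G(I, N) = 9*(I + N) = 9*I + 9*N)
X = 2025 (X = (9*(-1) + 9*6)**2 = (-9 + 54)**2 = 45**2 = 2025)
1/(-26126 + (102 + X)**2) = 1/(-26126 + (102 + 2025)**2) = 1/(-26126 + 2127**2) = 1/(-26126 + 4524129) = 1/4498003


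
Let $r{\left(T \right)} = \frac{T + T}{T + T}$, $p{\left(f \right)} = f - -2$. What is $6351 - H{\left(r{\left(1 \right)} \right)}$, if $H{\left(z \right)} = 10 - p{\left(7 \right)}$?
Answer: $6350$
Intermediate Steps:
$p{\left(f \right)} = 2 + f$ ($p{\left(f \right)} = f + 2 = 2 + f$)
$r{\left(T \right)} = 1$ ($r{\left(T \right)} = \frac{2 T}{2 T} = 2 T \frac{1}{2 T} = 1$)
$H{\left(z \right)} = 1$ ($H{\left(z \right)} = 10 - \left(2 + 7\right) = 10 - 9 = 1$)
$6351 - H{\left(r{\left(1 \right)} \right)} = 6351 - 1 = 6350$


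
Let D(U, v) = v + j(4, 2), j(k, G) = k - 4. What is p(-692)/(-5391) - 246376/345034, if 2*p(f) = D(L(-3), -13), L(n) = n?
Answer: -1325970295/1860078294 ≈ -0.71286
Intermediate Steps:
j(k, G) = -4 + k
D(U, v) = v (D(U, v) = v + (-4 + 4) = v + 0 = v)
p(f) = -13/2 (p(f) = (½)*(-13) = -13/2)
p(-692)/(-5391) - 246376/345034 = -13/2/(-5391) - 246376/345034 = -13/2*(-1/5391) - 246376*1/345034 = 13/10782 - 123188/172517 = -1325970295/1860078294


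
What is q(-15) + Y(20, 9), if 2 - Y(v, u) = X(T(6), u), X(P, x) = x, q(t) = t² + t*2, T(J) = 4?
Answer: 188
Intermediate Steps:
q(t) = t² + 2*t
Y(v, u) = 2 - u
q(-15) + Y(20, 9) = -15*(2 - 15) + (2 - 1*9) = -15*(-13) + (2 - 9) = 195 - 7 = 188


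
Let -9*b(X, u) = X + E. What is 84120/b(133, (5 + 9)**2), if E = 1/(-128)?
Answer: -96906240/17023 ≈ -5692.7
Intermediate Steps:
E = -1/128 ≈ -0.0078125
b(X, u) = 1/1152 - X/9 (b(X, u) = -(X - 1/128)/9 = -(-1/128 + X)/9 = 1/1152 - X/9)
84120/b(133, (5 + 9)**2) = 84120/(1/1152 - 1/9*133) = 84120/(1/1152 - 133/9) = 84120/(-17023/1152) = 84120*(-1152/17023) = -96906240/17023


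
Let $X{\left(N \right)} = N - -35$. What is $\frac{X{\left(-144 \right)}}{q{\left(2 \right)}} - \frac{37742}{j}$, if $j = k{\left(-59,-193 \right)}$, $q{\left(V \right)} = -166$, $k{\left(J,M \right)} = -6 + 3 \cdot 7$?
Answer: $- \frac{6263537}{2490} \approx -2515.5$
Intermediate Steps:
$k{\left(J,M \right)} = 15$ ($k{\left(J,M \right)} = -6 + 21 = 15$)
$X{\left(N \right)} = 35 + N$ ($X{\left(N \right)} = N + 35 = 35 + N$)
$j = 15$
$\frac{X{\left(-144 \right)}}{q{\left(2 \right)}} - \frac{37742}{j} = \frac{35 - 144}{-166} - \frac{37742}{15} = \left(-109\right) \left(- \frac{1}{166}\right) - \frac{37742}{15} = \frac{109}{166} - \frac{37742}{15} = - \frac{6263537}{2490}$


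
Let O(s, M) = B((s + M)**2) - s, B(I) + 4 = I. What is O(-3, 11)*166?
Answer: 10458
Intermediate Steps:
B(I) = -4 + I
O(s, M) = -4 + (M + s)**2 - s (O(s, M) = (-4 + (s + M)**2) - s = (-4 + (M + s)**2) - s = -4 + (M + s)**2 - s)
O(-3, 11)*166 = (-4 + (11 - 3)**2 - 1*(-3))*166 = (-4 + 8**2 + 3)*166 = (-4 + 64 + 3)*166 = 63*166 = 10458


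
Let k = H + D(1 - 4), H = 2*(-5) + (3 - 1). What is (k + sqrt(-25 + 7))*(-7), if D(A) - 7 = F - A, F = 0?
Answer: -14 - 21*I*sqrt(2) ≈ -14.0 - 29.698*I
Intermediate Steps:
D(A) = 7 - A (D(A) = 7 + (0 - A) = 7 - A)
H = -8 (H = -10 + 2 = -8)
k = 2 (k = -8 + (7 - (1 - 4)) = -8 + (7 - 1*(-3)) = -8 + (7 + 3) = -8 + 10 = 2)
(k + sqrt(-25 + 7))*(-7) = (2 + sqrt(-25 + 7))*(-7) = (2 + sqrt(-18))*(-7) = (2 + 3*I*sqrt(2))*(-7) = -14 - 21*I*sqrt(2)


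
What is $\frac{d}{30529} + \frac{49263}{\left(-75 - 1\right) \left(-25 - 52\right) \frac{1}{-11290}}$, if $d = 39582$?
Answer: $- \frac{8489682649983}{89327854} \approx -95040.0$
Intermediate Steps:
$\frac{d}{30529} + \frac{49263}{\left(-75 - 1\right) \left(-25 - 52\right) \frac{1}{-11290}} = \frac{39582}{30529} + \frac{49263}{\left(-75 - 1\right) \left(-25 - 52\right) \frac{1}{-11290}} = 39582 \cdot \frac{1}{30529} + \frac{49263}{- 76 \left(-25 - 52\right) \left(- \frac{1}{11290}\right)} = \frac{39582}{30529} + \frac{49263}{\left(-76\right) \left(-77\right) \left(- \frac{1}{11290}\right)} = \frac{39582}{30529} + \frac{49263}{5852 \left(- \frac{1}{11290}\right)} = \frac{39582}{30529} + \frac{49263}{- \frac{2926}{5645}} = \frac{39582}{30529} + 49263 \left(- \frac{5645}{2926}\right) = \frac{39582}{30529} - \frac{278089635}{2926} = - \frac{8489682649983}{89327854}$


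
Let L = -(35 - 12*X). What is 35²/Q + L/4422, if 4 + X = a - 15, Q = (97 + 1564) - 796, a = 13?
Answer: 1064879/765006 ≈ 1.3920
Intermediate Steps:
Q = 865 (Q = 1661 - 796 = 865)
X = -6 (X = -4 + (13 - 15) = -4 - 2 = -6)
L = -107 (L = -(35 - 12*(-6)) = -(35 + 72) = -1*107 = -107)
35²/Q + L/4422 = 35²/865 - 107/4422 = 1225*(1/865) - 107*1/4422 = 245/173 - 107/4422 = 1064879/765006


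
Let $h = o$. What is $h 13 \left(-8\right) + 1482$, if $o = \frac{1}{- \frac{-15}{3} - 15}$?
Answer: $\frac{7462}{5} \approx 1492.4$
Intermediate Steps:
$o = - \frac{1}{10}$ ($o = \frac{1}{- \frac{-15}{3} - 15} = \frac{1}{\left(-1\right) \left(-5\right) - 15} = \frac{1}{5 - 15} = \frac{1}{-10} = - \frac{1}{10} \approx -0.1$)
$h = - \frac{1}{10} \approx -0.1$
$h 13 \left(-8\right) + 1482 = \left(- \frac{1}{10}\right) 13 \left(-8\right) + 1482 = \left(- \frac{13}{10}\right) \left(-8\right) + 1482 = \frac{52}{5} + 1482 = \frac{7462}{5}$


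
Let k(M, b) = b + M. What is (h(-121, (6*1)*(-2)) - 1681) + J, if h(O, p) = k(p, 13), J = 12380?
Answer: 10700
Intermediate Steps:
k(M, b) = M + b
h(O, p) = 13 + p (h(O, p) = p + 13 = 13 + p)
(h(-121, (6*1)*(-2)) - 1681) + J = ((13 + (6*1)*(-2)) - 1681) + 12380 = ((13 + 6*(-2)) - 1681) + 12380 = ((13 - 12) - 1681) + 12380 = (1 - 1681) + 12380 = -1680 + 12380 = 10700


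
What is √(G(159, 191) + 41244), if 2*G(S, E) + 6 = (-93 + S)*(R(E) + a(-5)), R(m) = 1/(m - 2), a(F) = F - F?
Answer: √18187358/21 ≈ 203.08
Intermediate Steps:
a(F) = 0
R(m) = 1/(-2 + m)
G(S, E) = -3 + (-93 + S)/(2*(-2 + E)) (G(S, E) = -3 + ((-93 + S)*(1/(-2 + E) + 0))/2 = -3 + ((-93 + S)/(-2 + E))/2 = -3 + (-93 + S)/(2*(-2 + E)))
√(G(159, 191) + 41244) = √((-81 + 159 - 6*191)/(2*(-2 + 191)) + 41244) = √((½)*(-81 + 159 - 1146)/189 + 41244) = √((½)*(1/189)*(-1068) + 41244) = √(-178/63 + 41244) = √(2598194/63) = √18187358/21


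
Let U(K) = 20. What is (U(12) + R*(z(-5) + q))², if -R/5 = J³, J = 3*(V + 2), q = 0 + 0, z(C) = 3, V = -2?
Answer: 400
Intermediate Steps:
q = 0
J = 0 (J = 3*(-2 + 2) = 3*0 = 0)
R = 0 (R = -5*0³ = -5*0 = 0)
(U(12) + R*(z(-5) + q))² = (20 + 0*(3 + 0))² = (20 + 0*3)² = (20 + 0)² = 20² = 400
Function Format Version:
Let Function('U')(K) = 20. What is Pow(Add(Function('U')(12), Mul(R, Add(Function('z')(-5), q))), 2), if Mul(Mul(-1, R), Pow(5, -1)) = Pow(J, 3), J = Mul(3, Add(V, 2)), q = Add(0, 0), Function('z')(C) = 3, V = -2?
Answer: 400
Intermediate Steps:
q = 0
J = 0 (J = Mul(3, Add(-2, 2)) = Mul(3, 0) = 0)
R = 0 (R = Mul(-5, Pow(0, 3)) = Mul(-5, 0) = 0)
Pow(Add(Function('U')(12), Mul(R, Add(Function('z')(-5), q))), 2) = Pow(Add(20, Mul(0, Add(3, 0))), 2) = Pow(Add(20, Mul(0, 3)), 2) = Pow(Add(20, 0), 2) = Pow(20, 2) = 400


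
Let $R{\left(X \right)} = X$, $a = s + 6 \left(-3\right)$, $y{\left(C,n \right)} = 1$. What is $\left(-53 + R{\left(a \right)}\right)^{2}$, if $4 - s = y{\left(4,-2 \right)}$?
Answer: $4624$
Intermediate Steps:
$s = 3$ ($s = 4 - 1 = 3$)
$a = -15$ ($a = 3 + 6 \left(-3\right) = 3 - 18 = -15$)
$\left(-53 + R{\left(a \right)}\right)^{2} = \left(-53 - 15\right)^{2} = \left(-68\right)^{2} = 4624$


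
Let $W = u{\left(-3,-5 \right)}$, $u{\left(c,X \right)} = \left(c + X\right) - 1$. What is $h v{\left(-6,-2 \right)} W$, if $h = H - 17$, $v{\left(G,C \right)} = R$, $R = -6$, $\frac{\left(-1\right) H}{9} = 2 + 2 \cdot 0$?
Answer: $-1890$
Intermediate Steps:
$H = -18$ ($H = - 9 \left(2 + 2 \cdot 0\right) = - 9 \left(2 + 0\right) = \left(-9\right) 2 = -18$)
$v{\left(G,C \right)} = -6$
$h = -35$ ($h = -18 - 17 = -35$)
$u{\left(c,X \right)} = -1 + X + c$ ($u{\left(c,X \right)} = \left(X + c\right) - 1 = -1 + X + c$)
$W = -9$ ($W = -1 - 5 - 3 = -9$)
$h v{\left(-6,-2 \right)} W = \left(-35\right) \left(-6\right) \left(-9\right) = 210 \left(-9\right) = -1890$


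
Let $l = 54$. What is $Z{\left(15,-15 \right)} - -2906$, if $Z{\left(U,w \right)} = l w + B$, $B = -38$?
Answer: $2058$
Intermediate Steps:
$Z{\left(U,w \right)} = -38 + 54 w$ ($Z{\left(U,w \right)} = 54 w - 38 = -38 + 54 w$)
$Z{\left(15,-15 \right)} - -2906 = \left(-38 + 54 \left(-15\right)\right) - -2906 = \left(-38 - 810\right) + 2906 = -848 + 2906 = 2058$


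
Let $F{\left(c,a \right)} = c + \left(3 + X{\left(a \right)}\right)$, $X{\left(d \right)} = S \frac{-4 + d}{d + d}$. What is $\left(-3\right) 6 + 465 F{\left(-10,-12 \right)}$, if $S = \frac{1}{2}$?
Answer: $-3118$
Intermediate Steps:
$S = \frac{1}{2} \approx 0.5$
$X{\left(d \right)} = \frac{-4 + d}{4 d}$ ($X{\left(d \right)} = \frac{\left(-4 + d\right) \frac{1}{d + d}}{2} = \frac{\left(-4 + d\right) \frac{1}{2 d}}{2} = \frac{\frac{1}{2} \frac{1}{d} \left(-4 + d\right)}{2} = \frac{-4 + d}{4 d}$)
$F{\left(c,a \right)} = 3 + c + \frac{-4 + a}{4 a}$ ($F{\left(c,a \right)} = c + \left(3 + \frac{-4 + a}{4 a}\right) = 3 + c + \frac{-4 + a}{4 a}$)
$\left(-3\right) 6 + 465 F{\left(-10,-12 \right)} = \left(-3\right) 6 + 465 \left(\frac{13}{4} - 10 - \frac{1}{-12}\right) = -18 + 465 \left(\frac{13}{4} - 10 - - \frac{1}{12}\right) = -18 + 465 \left(\frac{13}{4} - 10 + \frac{1}{12}\right) = -18 + 465 \left(- \frac{20}{3}\right) = -18 - 3100 = -3118$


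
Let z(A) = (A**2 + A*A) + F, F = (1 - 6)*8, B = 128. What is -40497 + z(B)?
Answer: -7769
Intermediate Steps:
F = -40 (F = -5*8 = -40)
z(A) = -40 + 2*A**2 (z(A) = (A**2 + A*A) - 40 = (A**2 + A**2) - 40 = 2*A**2 - 40 = -40 + 2*A**2)
-40497 + z(B) = -40497 + (-40 + 2*128**2) = -40497 + (-40 + 2*16384) = -40497 + (-40 + 32768) = -40497 + 32728 = -7769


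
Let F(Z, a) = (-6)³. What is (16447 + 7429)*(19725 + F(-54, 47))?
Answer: 465796884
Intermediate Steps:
F(Z, a) = -216
(16447 + 7429)*(19725 + F(-54, 47)) = (16447 + 7429)*(19725 - 216) = 23876*19509 = 465796884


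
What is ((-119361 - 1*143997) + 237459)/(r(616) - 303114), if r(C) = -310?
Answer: 25899/303424 ≈ 0.085356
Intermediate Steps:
((-119361 - 1*143997) + 237459)/(r(616) - 303114) = ((-119361 - 1*143997) + 237459)/(-310 - 303114) = ((-119361 - 143997) + 237459)/(-303424) = (-263358 + 237459)*(-1/303424) = -25899*(-1/303424) = 25899/303424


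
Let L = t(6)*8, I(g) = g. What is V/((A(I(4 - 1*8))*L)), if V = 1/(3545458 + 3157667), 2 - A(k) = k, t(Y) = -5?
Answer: -1/1608750000 ≈ -6.2160e-10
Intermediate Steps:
A(k) = 2 - k
V = 1/6703125 ≈ 1.4918e-7
L = -40 (L = -5*8 = -40)
V/((A(I(4 - 1*8))*L)) = 1/(6703125*(((2 - (4 - 1*8))*(-40)))) = 1/(6703125*(((2 - (4 - 8))*(-40)))) = 1/(6703125*(((2 - 1*(-4))*(-40)))) = 1/(6703125*(((2 + 4)*(-40)))) = 1/(6703125*((6*(-40)))) = (1/6703125)/(-240) = (1/6703125)*(-1/240) = -1/1608750000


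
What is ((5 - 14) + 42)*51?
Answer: 1683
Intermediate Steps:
((5 - 14) + 42)*51 = (-9 + 42)*51 = 33*51 = 1683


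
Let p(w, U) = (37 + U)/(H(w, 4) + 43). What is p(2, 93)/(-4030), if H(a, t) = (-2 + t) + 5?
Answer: -1/1550 ≈ -0.00064516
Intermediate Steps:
H(a, t) = 3 + t
p(w, U) = 37/50 + U/50 (p(w, U) = (37 + U)/((3 + 4) + 43) = (37 + U)/(7 + 43) = (37 + U)/50 = (37 + U)*(1/50) = 37/50 + U/50)
p(2, 93)/(-4030) = (37/50 + (1/50)*93)/(-4030) = (37/50 + 93/50)*(-1/4030) = (13/5)*(-1/4030) = -1/1550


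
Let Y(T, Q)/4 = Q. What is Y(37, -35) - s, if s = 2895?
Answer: -3035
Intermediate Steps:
Y(T, Q) = 4*Q
Y(37, -35) - s = 4*(-35) - 1*2895 = -140 - 2895 = -3035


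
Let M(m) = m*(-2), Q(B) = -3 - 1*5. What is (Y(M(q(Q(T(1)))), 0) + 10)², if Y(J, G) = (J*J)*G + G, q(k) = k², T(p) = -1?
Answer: 100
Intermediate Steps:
Q(B) = -8 (Q(B) = -3 - 5 = -8)
M(m) = -2*m
Y(J, G) = G + G*J² (Y(J, G) = J²*G + G = G*J² + G = G + G*J²)
(Y(M(q(Q(T(1)))), 0) + 10)² = (0*(1 + (-2*(-8)²)²) + 10)² = (0*(1 + (-2*64)²) + 10)² = (0*(1 + (-128)²) + 10)² = (0*(1 + 16384) + 10)² = (0*16385 + 10)² = (0 + 10)² = 10² = 100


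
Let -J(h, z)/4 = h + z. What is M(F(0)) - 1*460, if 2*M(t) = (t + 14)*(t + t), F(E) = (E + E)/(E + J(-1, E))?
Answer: -460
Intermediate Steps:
J(h, z) = -4*h - 4*z (J(h, z) = -4*(h + z) = -4*h - 4*z)
F(E) = 2*E/(4 - 3*E) (F(E) = (E + E)/(E + (-4*(-1) - 4*E)) = (2*E)/(E + (4 - 4*E)) = (2*E)/(4 - 3*E) = 2*E/(4 - 3*E))
M(t) = t*(14 + t) (M(t) = ((t + 14)*(t + t))/2 = ((14 + t)*(2*t))/2 = (2*t*(14 + t))/2 = t*(14 + t))
M(F(0)) - 1*460 = (-2*0/(-4 + 3*0))*(14 - 2*0/(-4 + 3*0)) - 1*460 = (-2*0/(-4 + 0))*(14 - 2*0/(-4 + 0)) - 460 = (-2*0/(-4))*(14 - 2*0/(-4)) - 460 = (-2*0*(-1/4))*(14 - 2*0*(-1/4)) - 460 = 0*(14 + 0) - 460 = 0*14 - 460 = 0 - 460 = -460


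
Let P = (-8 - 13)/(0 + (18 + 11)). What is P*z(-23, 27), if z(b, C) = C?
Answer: -567/29 ≈ -19.552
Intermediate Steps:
P = -21/29 (P = -21/(0 + 29) = -21/29 ≈ -0.72414)
P*z(-23, 27) = -21/29*27 = -567/29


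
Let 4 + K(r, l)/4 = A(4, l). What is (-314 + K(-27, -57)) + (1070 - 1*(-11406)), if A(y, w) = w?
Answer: 11918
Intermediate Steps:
K(r, l) = -16 + 4*l
(-314 + K(-27, -57)) + (1070 - 1*(-11406)) = (-314 + (-16 + 4*(-57))) + (1070 - 1*(-11406)) = (-314 + (-16 - 228)) + (1070 + 11406) = (-314 - 244) + 12476 = -558 + 12476 = 11918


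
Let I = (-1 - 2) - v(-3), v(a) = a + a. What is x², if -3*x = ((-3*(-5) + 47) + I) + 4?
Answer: 529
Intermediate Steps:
v(a) = 2*a
I = 3 (I = (-1 - 2) - 2*(-3) = -3 - 1*(-6) = -3 + 6 = 3)
x = -23 (x = -(((-3*(-5) + 47) + 3) + 4)/3 = -(((15 + 47) + 3) + 4)/3 = -((62 + 3) + 4)/3 = -(65 + 4)/3 = -⅓*69 = -23)
x² = (-23)² = 529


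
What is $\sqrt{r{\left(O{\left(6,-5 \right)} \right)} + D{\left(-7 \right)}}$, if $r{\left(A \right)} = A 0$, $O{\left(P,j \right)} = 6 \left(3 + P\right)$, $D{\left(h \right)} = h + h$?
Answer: $i \sqrt{14} \approx 3.7417 i$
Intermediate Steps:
$D{\left(h \right)} = 2 h$
$O{\left(P,j \right)} = 18 + 6 P$
$r{\left(A \right)} = 0$
$\sqrt{r{\left(O{\left(6,-5 \right)} \right)} + D{\left(-7 \right)}} = \sqrt{0 + 2 \left(-7\right)} = \sqrt{0 - 14} = \sqrt{-14} = i \sqrt{14}$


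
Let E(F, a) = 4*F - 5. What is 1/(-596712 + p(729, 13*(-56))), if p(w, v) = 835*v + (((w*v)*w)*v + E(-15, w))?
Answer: 1/281654022287 ≈ 3.5505e-12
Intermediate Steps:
E(F, a) = -5 + 4*F
p(w, v) = -65 + 835*v + v²*w² (p(w, v) = 835*v + (((w*v)*w)*v + (-5 + 4*(-15))) = 835*v + (((v*w)*w)*v + (-5 - 60)) = 835*v + ((v*w²)*v - 65) = 835*v + (v²*w² - 65) = 835*v + (-65 + v²*w²) = -65 + 835*v + v²*w²)
1/(-596712 + p(729, 13*(-56))) = 1/(-596712 + (-65 + 835*(13*(-56)) + (13*(-56))²*729²)) = 1/(-596712 + (-65 + 835*(-728) + (-728)²*531441)) = 1/(-596712 + (-65 - 607880 + 529984*531441)) = 1/(-596712 + (-65 - 607880 + 281655226944)) = 1/(-596712 + 281654618999) = 1/281654022287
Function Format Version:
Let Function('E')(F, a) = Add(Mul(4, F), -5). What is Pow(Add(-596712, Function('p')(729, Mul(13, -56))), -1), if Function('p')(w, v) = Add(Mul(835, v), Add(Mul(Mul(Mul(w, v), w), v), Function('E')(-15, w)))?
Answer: Rational(1, 281654022287) ≈ 3.5505e-12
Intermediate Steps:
Function('E')(F, a) = Add(-5, Mul(4, F))
Function('p')(w, v) = Add(-65, Mul(835, v), Mul(Pow(v, 2), Pow(w, 2))) (Function('p')(w, v) = Add(Mul(835, v), Add(Mul(Mul(Mul(w, v), w), v), Add(-5, Mul(4, -15)))) = Add(Mul(835, v), Add(Mul(Mul(Mul(v, w), w), v), Add(-5, -60))) = Add(Mul(835, v), Add(Mul(Mul(v, Pow(w, 2)), v), -65)) = Add(Mul(835, v), Add(Mul(Pow(v, 2), Pow(w, 2)), -65)) = Add(Mul(835, v), Add(-65, Mul(Pow(v, 2), Pow(w, 2)))) = Add(-65, Mul(835, v), Mul(Pow(v, 2), Pow(w, 2))))
Pow(Add(-596712, Function('p')(729, Mul(13, -56))), -1) = Pow(Add(-596712, Add(-65, Mul(835, Mul(13, -56)), Mul(Pow(Mul(13, -56), 2), Pow(729, 2)))), -1) = Pow(Add(-596712, Add(-65, Mul(835, -728), Mul(Pow(-728, 2), 531441))), -1) = Pow(Add(-596712, Add(-65, -607880, Mul(529984, 531441))), -1) = Pow(Add(-596712, Add(-65, -607880, 281655226944)), -1) = Pow(Add(-596712, 281654618999), -1) = Pow(281654022287, -1) = Rational(1, 281654022287)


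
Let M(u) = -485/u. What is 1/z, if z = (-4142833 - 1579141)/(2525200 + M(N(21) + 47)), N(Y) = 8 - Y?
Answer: -85856315/194547116 ≈ -0.44131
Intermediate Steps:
z = -194547116/85856315 (z = (-4142833 - 1579141)/(2525200 - 485/((8 - 1*21) + 47)) = -5721974/(2525200 - 485/((8 - 21) + 47)) = -5721974/(2525200 - 485/(-13 + 47)) = -5721974/(2525200 - 485/34) = -5721974/85856315/34 = -5721974*34/85856315 = -194547116/85856315 ≈ -2.2660)
1/z = 1/(-194547116/85856315) = -85856315/194547116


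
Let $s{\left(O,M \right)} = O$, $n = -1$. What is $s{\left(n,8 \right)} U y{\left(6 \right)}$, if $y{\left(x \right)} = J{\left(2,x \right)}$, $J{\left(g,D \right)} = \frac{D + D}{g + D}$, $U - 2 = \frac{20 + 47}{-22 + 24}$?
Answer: $- \frac{213}{4} \approx -53.25$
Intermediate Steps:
$U = \frac{71}{2}$ ($U = 2 + \frac{20 + 47}{-22 + 24} = 2 + \frac{67}{2} = \frac{71}{2} \approx 35.5$)
$J{\left(g,D \right)} = \frac{2 D}{D + g}$
$y{\left(x \right)} = \frac{2 x}{2 + x}$ ($y{\left(x \right)} = \frac{2 x}{x + 2} = \frac{2 x}{2 + x}$)
$s{\left(n,8 \right)} U y{\left(6 \right)} = \left(-1\right) \frac{71}{2} \cdot 2 \cdot 6 \frac{1}{2 + 6} = - \frac{71 \cdot 2 \cdot 6 \cdot \frac{1}{8}}{2} = \left(- \frac{71}{2}\right) \frac{3}{2} = - \frac{213}{4}$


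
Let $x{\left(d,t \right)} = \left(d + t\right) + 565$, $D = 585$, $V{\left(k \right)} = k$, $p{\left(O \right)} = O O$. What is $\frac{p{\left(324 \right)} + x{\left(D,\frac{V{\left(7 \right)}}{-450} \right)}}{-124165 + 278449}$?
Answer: $\frac{47756693}{69427800} \approx 0.68786$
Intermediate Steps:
$p{\left(O \right)} = O^{2}$
$x{\left(d,t \right)} = 565 + d + t$
$\frac{p{\left(324 \right)} + x{\left(D,\frac{V{\left(7 \right)}}{-450} \right)}}{-124165 + 278449} = \frac{324^{2} + \left(565 + 585 + \frac{7}{-450}\right)}{-124165 + 278449} = \frac{104976 + \left(565 + 585 + 7 \left(- \frac{1}{450}\right)\right)}{154284} = \left(104976 + \left(565 + 585 - \frac{7}{450}\right)\right) \frac{1}{154284} = \left(104976 + \frac{517493}{450}\right) \frac{1}{154284} = \frac{47756693}{450} \cdot \frac{1}{154284} = \frac{47756693}{69427800}$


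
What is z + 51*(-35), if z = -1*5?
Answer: -1790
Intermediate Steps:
z = -5
z + 51*(-35) = -5 + 51*(-35) = -5 - 1785 = -1790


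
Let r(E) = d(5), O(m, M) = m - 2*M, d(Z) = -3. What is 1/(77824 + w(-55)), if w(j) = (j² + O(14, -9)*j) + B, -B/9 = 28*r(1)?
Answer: 1/79845 ≈ 1.2524e-5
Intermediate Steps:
r(E) = -3
B = 756 (B = -252*(-3) = -9*(-84) = 756)
w(j) = 756 + j² + 32*j (w(j) = (j² + (14 - 2*(-9))*j) + 756 = (j² + (14 + 18)*j) + 756 = (j² + 32*j) + 756 = 756 + j² + 32*j)
1/(77824 + w(-55)) = 1/(77824 + (756 + (-55)² + 32*(-55))) = 1/(77824 + (756 + 3025 - 1760)) = 1/(77824 + 2021) = 1/79845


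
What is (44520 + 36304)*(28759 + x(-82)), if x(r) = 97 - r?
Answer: 2338884912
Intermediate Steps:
(44520 + 36304)*(28759 + x(-82)) = (44520 + 36304)*(28759 + (97 - 1*(-82))) = 80824*(28759 + (97 + 82)) = 80824*(28759 + 179) = 80824*28938 = 2338884912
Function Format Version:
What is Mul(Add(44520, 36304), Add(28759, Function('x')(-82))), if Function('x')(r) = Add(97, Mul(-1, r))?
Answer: 2338884912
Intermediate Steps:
Mul(Add(44520, 36304), Add(28759, Function('x')(-82))) = Mul(Add(44520, 36304), Add(28759, Add(97, Mul(-1, -82)))) = Mul(80824, Add(28759, Add(97, 82))) = Mul(80824, Add(28759, 179)) = Mul(80824, 28938) = 2338884912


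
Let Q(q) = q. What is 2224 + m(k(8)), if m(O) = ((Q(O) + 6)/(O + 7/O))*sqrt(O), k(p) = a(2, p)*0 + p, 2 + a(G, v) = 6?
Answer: 2224 + 224*sqrt(2)/71 ≈ 2228.5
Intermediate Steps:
a(G, v) = 4 (a(G, v) = -2 + 6 = 4)
k(p) = p (k(p) = 4*0 + p = 0 + p = p)
m(O) = sqrt(O)*(6 + O)/(O + 7/O) (m(O) = ((O + 6)/(O + 7/O))*sqrt(O) = ((6 + O)/(O + 7/O))*sqrt(O) = sqrt(O)*(6 + O)/(O + 7/O))
2224 + m(k(8)) = 2224 + 8**(3/2)*(6 + 8)/(7 + 8**2) = 2224 + (16*sqrt(2))*14/(7 + 64) = 2224 + (16*sqrt(2))*14/71 = 2224 + (16*sqrt(2))*(1/71)*14 = 2224 + 224*sqrt(2)/71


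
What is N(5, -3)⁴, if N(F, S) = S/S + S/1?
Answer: 16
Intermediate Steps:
N(F, S) = 1 + S (N(F, S) = 1 + S*1 = 1 + S)
N(5, -3)⁴ = (1 - 3)⁴ = (-2)⁴ = 16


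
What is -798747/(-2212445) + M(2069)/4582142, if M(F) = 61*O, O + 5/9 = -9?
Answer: 16464071549098/45619817207355 ≈ 0.36090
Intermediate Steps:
O = -86/9 (O = -5/9 - 9 = -86/9 ≈ -9.5556)
M(F) = -5246/9 (M(F) = 61*(-86/9) = -5246/9)
-798747/(-2212445) + M(2069)/4582142 = -798747/(-2212445) - 5246/9/4582142 = -798747*(-1/2212445) - 5246/9*1/4582142 = 798747/2212445 - 2623/20619639 = 16464071549098/45619817207355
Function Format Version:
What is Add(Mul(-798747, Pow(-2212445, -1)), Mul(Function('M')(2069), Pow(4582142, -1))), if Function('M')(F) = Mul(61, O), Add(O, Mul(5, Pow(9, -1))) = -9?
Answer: Rational(16464071549098, 45619817207355) ≈ 0.36090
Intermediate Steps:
O = Rational(-86, 9) (O = Add(Rational(-5, 9), -9) = Rational(-86, 9) ≈ -9.5556)
Function('M')(F) = Rational(-5246, 9) (Function('M')(F) = Mul(61, Rational(-86, 9)) = Rational(-5246, 9))
Add(Mul(-798747, Pow(-2212445, -1)), Mul(Function('M')(2069), Pow(4582142, -1))) = Add(Mul(-798747, Pow(-2212445, -1)), Mul(Rational(-5246, 9), Pow(4582142, -1))) = Add(Mul(-798747, Rational(-1, 2212445)), Mul(Rational(-5246, 9), Rational(1, 4582142))) = Add(Rational(798747, 2212445), Rational(-2623, 20619639)) = Rational(16464071549098, 45619817207355)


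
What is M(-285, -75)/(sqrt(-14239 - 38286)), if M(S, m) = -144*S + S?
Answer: -741*I*sqrt(2101)/191 ≈ -177.83*I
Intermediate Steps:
M(S, m) = -143*S
M(-285, -75)/(sqrt(-14239 - 38286)) = (-143*(-285))/(sqrt(-14239 - 38286)) = 40755/(sqrt(-52525)) = 40755/((5*I*sqrt(2101))) = 40755*(-I*sqrt(2101)/10505) = -741*I*sqrt(2101)/191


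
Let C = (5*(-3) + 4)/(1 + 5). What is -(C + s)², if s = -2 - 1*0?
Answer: -529/36 ≈ -14.694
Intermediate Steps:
C = -11/6 (C = (-15 + 4)/6 = -11*⅙ = -11/6 ≈ -1.8333)
s = -2 (s = -2 + 0 = -2)
-(C + s)² = -(-11/6 - 2)² = -(-23/6)² = -1*529/36 = -529/36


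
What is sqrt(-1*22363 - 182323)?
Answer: I*sqrt(204686) ≈ 452.42*I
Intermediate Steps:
sqrt(-1*22363 - 182323) = sqrt(-22363 - 182323) = sqrt(-204686) = I*sqrt(204686)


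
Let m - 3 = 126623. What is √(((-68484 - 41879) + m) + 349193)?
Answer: 4*√22841 ≈ 604.53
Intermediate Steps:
m = 126626 (m = 3 + 126623 = 126626)
√(((-68484 - 41879) + m) + 349193) = √(((-68484 - 41879) + 126626) + 349193) = √((-110363 + 126626) + 349193) = √(16263 + 349193) = √365456 = 4*√22841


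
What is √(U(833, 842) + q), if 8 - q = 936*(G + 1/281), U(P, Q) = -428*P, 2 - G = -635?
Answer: 2*I*√18807549461/281 ≈ 976.09*I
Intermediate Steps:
G = 637 (G = 2 - 1*(-635) = 2 + 635 = 637)
q = -167539880/281 (q = 8 - 936*(637 + 1/281) = 8 - 936*178998/281 = 8 - 1*167542128/281 = 8 - 167542128/281 = -167539880/281 ≈ -5.9623e+5)
√(U(833, 842) + q) = √(-428*833 - 167539880/281) = √(-356524 - 167539880/281) = √(-267723124/281) = 2*I*√18807549461/281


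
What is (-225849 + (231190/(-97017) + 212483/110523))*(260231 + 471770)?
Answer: -196964849311853666402/1191401099 ≈ -1.6532e+11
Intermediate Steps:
(-225849 + (231190/(-97017) + 212483/110523))*(260231 + 471770) = (-225849 + (231190*(-1/97017) + 212483*(1/110523)))*732001 = (-225849 + (-231190/97017 + 212483/110523))*732001 = (-225849 - 548594351/1191401099)*732001 = -269077295402402/1191401099*732001 = -196964849311853666402/1191401099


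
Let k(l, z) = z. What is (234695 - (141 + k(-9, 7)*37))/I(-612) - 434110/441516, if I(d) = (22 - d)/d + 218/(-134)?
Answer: -1060426454679835/12051841494 ≈ -87989.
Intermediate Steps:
I(d) = -109/67 + (22 - d)/d (I(d) = (22 - d)/d + 218*(-1/134) = (22 - d)/d - 109/67 = -109/67 + (22 - d)/d)
(234695 - (141 + k(-9, 7)*37))/I(-612) - 434110/441516 = (234695 - (141 + 7*37))/(-176/67 + 22/(-612)) - 434110/441516 = (234695 - (141 + 259))/(-176/67 + 22*(-1/612)) - 434110*1/441516 = (234695 - 1*400)/(-176/67 - 11/306) - 217055/220758 = (234695 - 400)/(-54593/20502) - 217055/220758 = 234295*(-20502/54593) - 217055/220758 = -4803516090/54593 - 217055/220758 = -1060426454679835/12051841494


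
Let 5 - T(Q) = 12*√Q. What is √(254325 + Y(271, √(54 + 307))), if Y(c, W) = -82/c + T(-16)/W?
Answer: √(6742714474078 - 66978192*I)/5149 ≈ 504.31 - 0.0025047*I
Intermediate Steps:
T(Q) = 5 - 12*√Q
Y(c, W) = -82/c + (5 - 48*I)/W
√(254325 + Y(271, √(54 + 307))) = √(254325 + (-82/271 + 5/(√(54 + 307)) - 48*I/(√(54 + 307)))) = √(254325 + (-82*1/271 + 5/(√361) - 48*I/(√361))) = √(254325 + (-82/271 + 5/19 - 48*I/19)) = √(254325 + (-203/5149 - 48*I/19)) = √(1309519222/5149 - 48*I/19)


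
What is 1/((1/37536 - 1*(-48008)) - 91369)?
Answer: -37536/1627598495 ≈ -2.3062e-5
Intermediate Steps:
1/((1/37536 - 1*(-48008)) - 91369) = 1/((1/37536 + 48008) - 91369) = 1/(1802028289/37536 - 91369) = 1/(-1627598495/37536) = -37536/1627598495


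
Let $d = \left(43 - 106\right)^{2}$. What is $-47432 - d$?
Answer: $-51401$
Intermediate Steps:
$d = 3969$ ($d = \left(-63\right)^{2} = 3969$)
$-47432 - d = -47432 - 3969 = -51401$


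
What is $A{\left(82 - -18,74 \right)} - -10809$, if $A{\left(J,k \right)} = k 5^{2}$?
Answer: $12659$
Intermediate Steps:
$A{\left(J,k \right)} = 25 k$ ($A{\left(J,k \right)} = k 25 = 25 k$)
$A{\left(82 - -18,74 \right)} - -10809 = 25 \cdot 74 - -10809 = 1850 + 10809 = 12659$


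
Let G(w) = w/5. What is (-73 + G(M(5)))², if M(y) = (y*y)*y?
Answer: 2304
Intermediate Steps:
M(y) = y³ (M(y) = y²*y = y³)
G(w) = w/5 (G(w) = w*(⅕) = w/5)
(-73 + G(M(5)))² = (-73 + (⅕)*5³)² = (-73 + (⅕)*125)² = (-73 + 25)² = (-48)² = 2304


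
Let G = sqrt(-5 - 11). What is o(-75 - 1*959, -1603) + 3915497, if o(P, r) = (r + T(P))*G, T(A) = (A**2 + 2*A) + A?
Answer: 3915497 + 4257804*I ≈ 3.9155e+6 + 4.2578e+6*I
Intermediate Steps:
G = 4*I (G = sqrt(-16) = 4*I ≈ 4.0*I)
T(A) = A**2 + 3*A
o(P, r) = 4*I*(r + P*(3 + P)) (o(P, r) = (r + P*(3 + P))*(4*I) = 4*I*(r + P*(3 + P)))
o(-75 - 1*959, -1603) + 3915497 = 4*I*(-1603 + (-75 - 1*959)*(3 + (-75 - 1*959))) + 3915497 = 4*I*(-1603 + (-75 - 959)*(3 + (-75 - 959))) + 3915497 = 4*I*(-1603 - 1034*(3 - 1034)) + 3915497 = 4*I*(-1603 - 1034*(-1031)) + 3915497 = 4*I*(-1603 + 1066054) + 3915497 = 4*I*1064451 + 3915497 = 4257804*I + 3915497 = 3915497 + 4257804*I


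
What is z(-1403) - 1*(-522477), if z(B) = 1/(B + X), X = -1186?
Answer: 1352692952/2589 ≈ 5.2248e+5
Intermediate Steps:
z(B) = 1/(-1186 + B) (z(B) = 1/(B - 1186) = 1/(-1186 + B))
z(-1403) - 1*(-522477) = 1/(-1186 - 1403) - 1*(-522477) = 1/(-2589) + 522477 = -1/2589 + 522477 = 1352692952/2589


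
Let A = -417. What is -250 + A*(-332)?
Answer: 138194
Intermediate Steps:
-250 + A*(-332) = -250 - 417*(-332) = -250 + 138444 = 138194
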